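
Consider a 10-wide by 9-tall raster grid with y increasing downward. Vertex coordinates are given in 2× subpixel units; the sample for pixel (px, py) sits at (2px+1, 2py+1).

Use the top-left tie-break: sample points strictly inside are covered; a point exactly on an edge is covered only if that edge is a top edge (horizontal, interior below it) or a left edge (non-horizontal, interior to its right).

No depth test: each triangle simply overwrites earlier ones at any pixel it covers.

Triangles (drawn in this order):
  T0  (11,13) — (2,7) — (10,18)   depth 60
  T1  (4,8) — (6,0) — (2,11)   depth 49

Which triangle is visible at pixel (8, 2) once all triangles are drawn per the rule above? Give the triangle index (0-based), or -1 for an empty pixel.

T0:
  2·area = 51  (B↔C swapped to make it positive)
  edge (11, 13)→(10, 18): d=(-1,5) right/bottom  bias=-1
  edge (10, 18)→(2, 7): d=(-8,-11) top-left  bias=+0
  edge (2, 7)→(11, 13): d=(9,6) right/bottom  bias=-1
    (6,1)@(13, 3): e=[0,153,-102] → ·  [on edge]
    (2,4)@(5, 9): e=[34,17,0] → ·  [on edge]
    (2,5)@(5, 11): e=[32,1,18] → █
    (3,5)@(7, 11): e=[22,23,6] → █
    (4,5)@(9, 11): e=[12,45,-6] → ·
    (2,6)@(5, 13): e=[30,-15,36] → ·
    (3,6)@(7, 13): e=[20,7,24] → █
    (4,6)@(9, 13): e=[10,29,12] → █
    (5,6)@(11, 13): e=[0,51,0] → ·  [on edge]
    (3,7)@(7, 15): e=[18,-9,42] → ·
    (4,7)@(9, 15): e=[8,13,30] → █
    (5,7)@(11, 15): e=[-2,35,18] → ·
    (8,8)@(17, 17): e=[-34,85,0] → ·  [on edge]
  covered (5 px):
    · · · · · · · · · ·
    · · · · · · · · · ·
    · · · · · · · · · ·
    · · · · · · · · · ·
    · · · · · · · · · ·
    · · █ █ · · · · · ·
    · · · █ █ · · · · ·
    · · · · █ · · · · ·
    · · · · · · · · · ·
T1:
  2·area = 10  (B↔C swapped to make it positive)
  edge (4, 8)→(2, 11): d=(-2,3) right/bottom  bias=-1
  edge (2, 11)→(6, 0): d=(4,-11) top-left  bias=+0
  edge (6, 0)→(4, 8): d=(-2,8) right/bottom  bias=-1
    (2,1)@(5, 3): e=[7,1,2] → █
    (3,1)@(7, 3): e=[1,23,-14] → ·
    (2,2)@(5, 5): e=[3,9,-2] → ·
    (1,4)@(3, 9): e=[1,3,6] → █
    (2,4)@(5, 9): e=[-5,25,-10] → ·
    (1,5)@(3, 11): e=[-3,11,2] → ·
  covered (2 px):
    · · · · · · · · · ·
    · · █ · · · · · · ·
    · · · · · · · · · ·
    · · · · · · · · · ·
    · █ · · · · · · · ·
    · · · · · · · · · ·
    · · · · · · · · · ·
    · · · · · · · · · ·
    · · · · · · · · · ·

Z-buffer (winner per pixel, '.' = empty):
  . . . . . . . . . .
  . . 1 . . . . . . .
  . . . . . . . . . .
  . . . . . . . . . .
  . 1 . . . . . . . .
  . . 0 0 . . . . . .
  . . . 0 0 . . . . .
  . . . . 0 . . . . .
  . . . . . . . . . .

Final: -1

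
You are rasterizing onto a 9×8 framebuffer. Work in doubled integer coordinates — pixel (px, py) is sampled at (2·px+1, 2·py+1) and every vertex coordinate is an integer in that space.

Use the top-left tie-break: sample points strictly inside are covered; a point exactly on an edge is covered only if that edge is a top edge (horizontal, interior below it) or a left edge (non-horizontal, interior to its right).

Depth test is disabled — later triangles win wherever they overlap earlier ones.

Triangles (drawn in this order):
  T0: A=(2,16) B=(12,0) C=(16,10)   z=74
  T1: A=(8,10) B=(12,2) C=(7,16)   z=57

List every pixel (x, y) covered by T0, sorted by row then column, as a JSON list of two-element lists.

T0:
  2·area = 164
  edge (2, 16)→(12, 0): d=(10,-16) top-left  bias=+0
  edge (12, 0)→(16, 10): d=(4,10) right/bottom  bias=-1
  edge (16, 10)→(2, 16): d=(-14,6) right/bottom  bias=-1
    (5,1)@(11, 3): e=[14,22,128] → █
    (6,1)@(13, 3): e=[46,2,116] → █
    (7,1)@(15, 3): e=[78,-18,104] → ·
    (4,2)@(9, 5): e=[2,50,112] → █
    (7,2)@(15, 5): e=[98,-10,76] → ·
    (4,3)@(9, 7): e=[22,58,84] → █
    (7,3)@(15, 7): e=[118,-2,48] → ·
    (3,4)@(7, 9): e=[10,86,68] → █
    (7,4)@(15, 9): e=[138,6,20] → █
    (8,4)@(17, 9): e=[170,-14,8] → ·
    (3,5)@(7, 11): e=[30,94,40] → █
    (7,5)@(15, 11): e=[158,14,-8] → ·
    (4,6)@(9, 13): e=[82,82,0] → ·  [on edge]
  covered (20 px):
    · · · · · · · · ·
    · · · · · █ █ · ·
    · · · · █ █ █ · ·
    · · · · █ █ █ · ·
    · · · █ █ █ █ █ ·
    · · · █ █ █ █ · ·
    · · █ █ · · · · ·
    · █ · · · · · · ·
T1:
  2·area = 16
  edge (8, 10)→(12, 2): d=(4,-8) top-left  bias=+0
  edge (12, 2)→(7, 16): d=(-5,14) right/bottom  bias=-1
  edge (7, 16)→(8, 10): d=(1,-6) top-left  bias=+0
    (4,4)@(9, 9): e=[4,7,5] → █
    (5,4)@(11, 9): e=[20,-21,17] → ·
    (4,5)@(9, 11): e=[12,-3,7] → ·
  covered (1 px):
    · · · · · · · · ·
    · · · · · · · · ·
    · · · · · · · · ·
    · · · · · · · · ·
    · · · · █ · · · ·
    · · · · · · · · ·
    · · · · · · · · ·
    · · · · · · · · ·

Answer: [[5,1],[6,1],[4,2],[5,2],[6,2],[4,3],[5,3],[6,3],[3,4],[4,4],[5,4],[6,4],[7,4],[3,5],[4,5],[5,5],[6,5],[2,6],[3,6],[1,7]]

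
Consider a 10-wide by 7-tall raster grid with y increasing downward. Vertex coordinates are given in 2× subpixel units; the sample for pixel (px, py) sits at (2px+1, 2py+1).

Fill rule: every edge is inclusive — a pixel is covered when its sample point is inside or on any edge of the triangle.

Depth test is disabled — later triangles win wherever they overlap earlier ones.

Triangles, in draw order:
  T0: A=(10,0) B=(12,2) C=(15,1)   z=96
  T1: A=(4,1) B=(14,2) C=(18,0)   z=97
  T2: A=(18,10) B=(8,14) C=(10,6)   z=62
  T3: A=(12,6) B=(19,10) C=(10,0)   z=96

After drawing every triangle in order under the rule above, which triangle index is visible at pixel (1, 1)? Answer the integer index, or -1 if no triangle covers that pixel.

T0:
  2·area = 8  (B↔C swapped to make it positive)
  edge (10, 0)→(15, 1): d=(5,1) inclusive
  edge (15, 1)→(12, 2): d=(-3,1) inclusive
  edge (12, 2)→(10, 0): d=(-2,-2) inclusive
    (5,0)@(11, 1): e=[4,4,0] → █  [on edge]
    (6,0)@(13, 1): e=[2,2,4] → █
    (7,0)@(15, 1): e=[0,0,8] → █  [on edge]
    (8,0)@(17, 1): e=[-2,-2,12] → ·
    (4,1)@(9, 3): e=[16,0,-8] → ·  [on edge]
    (5,1)@(11, 3): e=[14,-2,-4] → ·
    (6,1)@(13, 3): e=[12,-4,0] → ·  [on edge]
    (7,1)@(15, 3): e=[10,-6,4] → ·
    (1,2)@(3, 5): e=[32,0,-24] → ·  [on edge]
    (7,2)@(15, 5): e=[20,-12,0] → ·  [on edge]
    (8,3)@(17, 7): e=[28,-20,0] → ·  [on edge]
    (9,4)@(19, 9): e=[36,-28,0] → ·  [on edge]
  covered (3 px):
    · · · · · █ █ █ · ·
    · · · · · · · · · ·
    · · · · · · · · · ·
    · · · · · · · · · ·
    · · · · · · · · · ·
    · · · · · · · · · ·
    · · · · · · · · · ·
T1:
  2·area = 24  (B↔C swapped to make it positive)
  edge (4, 1)→(18, 0): d=(14,-1) inclusive
  edge (18, 0)→(14, 2): d=(-4,2) inclusive
  edge (14, 2)→(4, 1): d=(-10,-1) inclusive
    (2,0)@(5, 1): e=[1,22,1] → █
    (3,0)@(7, 1): e=[3,18,3] → █
    (4,0)@(9, 1): e=[5,14,5] → █
    (5,0)@(11, 1): e=[7,10,7] → █
    (6,0)@(13, 1): e=[9,6,9] → █
    (7,0)@(15, 1): e=[11,2,11] → █
    (8,0)@(17, 1): e=[13,-2,13] → ·
    (2,1)@(5, 3): e=[29,14,-19] → ·
    (3,1)@(7, 3): e=[31,10,-17] → ·
    (4,1)@(9, 3): e=[33,6,-15] → ·
    (5,1)@(11, 3): e=[35,2,-13] → ·
    (6,1)@(13, 3): e=[37,-2,-11] → ·
  covered (6 px):
    · · █ █ █ █ █ █ · ·
    · · · · · · · · · ·
    · · · · · · · · · ·
    · · · · · · · · · ·
    · · · · · · · · · ·
    · · · · · · · · · ·
    · · · · · · · · · ·
T2:
  2·area = 72
  edge (18, 10)→(8, 14): d=(-10,4) inclusive
  edge (8, 14)→(10, 6): d=(2,-8) inclusive
  edge (10, 6)→(18, 10): d=(8,4) inclusive
    (5,3)@(11, 7): e=[58,10,4] → █
    (6,3)@(13, 7): e=[50,26,-4] → ·
    (5,4)@(11, 9): e=[38,14,20] → █
    (6,4)@(13, 9): e=[30,30,12] → █
    (7,4)@(15, 9): e=[22,46,4] → █
    (8,4)@(17, 9): e=[14,62,-4] → ·
    (4,5)@(9, 11): e=[26,2,44] → █
    (8,5)@(17, 11): e=[-6,66,12] → ·
    (4,6)@(9, 13): e=[6,6,60] → █
    (5,6)@(11, 13): e=[-2,22,52] → ·
    (6,6)@(13, 13): e=[-10,38,44] → ·
    (7,6)@(15, 13): e=[-18,54,36] → ·
  covered (9 px):
    · · · · · · · · · ·
    · · · · · · · · · ·
    · · · · · · · · · ·
    · · · · · █ · · · ·
    · · · · · █ █ █ · ·
    · · · · █ █ █ █ · ·
    · · · · █ · · · · ·
T3:
  2·area = 34  (B↔C swapped to make it positive)
  edge (12, 6)→(10, 0): d=(-2,-6) inclusive
  edge (10, 0)→(19, 10): d=(9,10) inclusive
  edge (19, 10)→(12, 6): d=(-7,-4) inclusive
    (5,1)@(11, 3): e=[0,17,17] → █  [on edge]
    (6,1)@(13, 3): e=[12,-3,25] → ·
    (5,2)@(11, 5): e=[-4,35,3] → ·
    (6,2)@(13, 5): e=[8,15,11] → █
    (7,2)@(15, 5): e=[20,-5,19] → ·
    (6,3)@(13, 7): e=[4,33,-3] → ·
    (7,3)@(15, 7): e=[16,13,5] → █
    (8,3)@(17, 7): e=[28,-7,13] → ·
    (6,4)@(13, 9): e=[0,51,-17] → ·  [on edge]
    (7,4)@(15, 9): e=[12,31,-9] → ·
  covered (3 px):
    · · · · · · · · · ·
    · · · · · █ · · · ·
    · · · · · · █ · · ·
    · · · · · · · █ · ·
    · · · · · · · · · ·
    · · · · · · · · · ·
    · · · · · · · · · ·

Z-buffer (winner per pixel, '.' = empty):
  . . 1 1 1 1 1 1 . .
  . . . . . 3 . . . .
  . . . . . . 3 . . .
  . . . . . 2 . 3 . .
  . . . . . 2 2 2 . .
  . . . . 2 2 2 2 . .
  . . . . 2 . . . . .

Final: -1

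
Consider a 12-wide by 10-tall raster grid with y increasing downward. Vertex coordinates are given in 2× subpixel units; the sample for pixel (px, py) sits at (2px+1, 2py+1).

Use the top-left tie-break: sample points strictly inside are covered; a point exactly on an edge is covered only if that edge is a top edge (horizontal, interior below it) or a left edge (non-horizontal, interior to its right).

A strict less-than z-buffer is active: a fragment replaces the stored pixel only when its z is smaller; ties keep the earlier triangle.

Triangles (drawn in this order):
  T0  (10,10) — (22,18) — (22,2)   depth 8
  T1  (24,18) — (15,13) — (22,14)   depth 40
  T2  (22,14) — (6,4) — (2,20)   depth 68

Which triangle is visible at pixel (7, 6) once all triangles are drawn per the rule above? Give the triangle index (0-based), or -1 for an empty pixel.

T0:
  2·area = 192  (B↔C swapped to make it positive)
  edge (10, 10)→(22, 2): d=(12,-8) top-left  bias=+0
  edge (22, 2)→(22, 18): d=(0,16) right/bottom  bias=-1
  edge (22, 18)→(10, 10): d=(-12,-8) top-left  bias=+0
    (10,1)@(21, 3): e=[4,16,172] → #
    (11,1)@(23, 3): e=[20,-16,188] → ·
    (9,2)@(19, 5): e=[12,48,132] → #
    (11,2)@(23, 5): e=[44,-16,164] → ·
    (7,3)@(15, 7): e=[4,112,76] → #
    (8,3)@(17, 7): e=[20,80,92] → #
    (11,3)@(23, 7): e=[68,-16,140] → ·
    (6,4)@(13, 9): e=[12,144,36] → #
    (11,4)@(23, 9): e=[92,-16,116] → ·
    (6,5)@(13, 11): e=[36,144,12] → #
    (11,5)@(23, 11): e=[116,-16,92] → ·
    (6,6)@(13, 13): e=[60,144,-12] → ·
  covered (24 px):
    · · · · · · · · · · · ·
    · · · · · · · · · · # ·
    · · · · · · · · · # # ·
    · · · · · · · # # # # ·
    · · · · · · # # # # # ·
    · · · · · · # # # # # ·
    · · · · · · · # # # # ·
    · · · · · · · · · # # ·
    · · · · · · · · · · # ·
    · · · · · · · · · · · ·
T1:
  2·area = 26
  edge (24, 18)→(15, 13): d=(-9,-5) top-left  bias=+0
  edge (15, 13)→(22, 14): d=(7,1) right/bottom  bias=-1
  edge (22, 14)→(24, 18): d=(2,4) right/bottom  bias=-1
    (0,5)@(1, 11): e=[-52,0,78] → ·  [on edge]
    (7,6)@(15, 13): e=[0,0,26] → ·  [on edge]
    (9,7)@(19, 15): e=[2,10,14] → #
    (10,7)@(21, 15): e=[12,8,6] → #
    (11,7)@(23, 15): e=[22,6,-2] → ·
    (9,8)@(19, 17): e=[-16,24,18] → ·
    (10,8)@(21, 17): e=[-6,22,10] → ·
    (11,8)@(23, 17): e=[4,20,2] → #
    (11,9)@(23, 19): e=[-14,34,6] → ·
  covered (3 px):
    · · · · · · · · · · · ·
    · · · · · · · · · · · ·
    · · · · · · · · · · · ·
    · · · · · · · · · · · ·
    · · · · · · · · · · · ·
    · · · · · · · · · · · ·
    · · · · · · · · · · · ·
    · · · · · · · · · # # ·
    · · · · · · · · · · · #
    · · · · · · · · · · · ·
T2:
  2·area = 296  (B↔C swapped to make it positive)
  edge (22, 14)→(2, 20): d=(-20,6) right/bottom  bias=-1
  edge (2, 20)→(6, 4): d=(4,-16) top-left  bias=+0
  edge (6, 4)→(22, 14): d=(16,10) right/bottom  bias=-1
    (3,2)@(7, 5): e=[270,20,6] → #
    (4,2)@(9, 5): e=[258,52,-14] → ·
    (3,3)@(7, 7): e=[230,28,38] → #
    (4,3)@(9, 7): e=[218,60,18] → #
    (5,3)@(11, 7): e=[206,92,-2] → ·
    (2,4)@(5, 9): e=[202,4,90] → #
    (5,4)@(11, 9): e=[166,100,30] → #
    (6,4)@(13, 9): e=[154,132,10] → #
    (7,4)@(15, 9): e=[142,164,-10] → ·
    (2,5)@(5, 11): e=[162,12,122] → #
    (7,5)@(15, 11): e=[102,172,22] → #
    (8,5)@(17, 11): e=[90,204,2] → #
  covered (37 px):
    · · · · · · · · · · · ·
    · · · · · · · · · · · ·
    · · · # · · · · · · · ·
    · · · # # · · · · · · ·
    · · # # # # # · · · · ·
    · · # # # # # # # · · ·
    · · # # # # # # # # · ·
    · · # # # # # # # · · ·
    · # # # # # · · · · · ·
    · # # · · · · · · · · ·

Z-buffer (winner per pixel, '.' = empty):
  . . . . . . . . . . . .
  . . . . . . . . . . 0 .
  . . . 2 . . . . . 0 0 .
  . . . 2 2 . . 0 0 0 0 .
  . . 2 2 2 2 0 0 0 0 0 .
  . . 2 2 2 2 0 0 0 0 0 .
  . . 2 2 2 2 2 0 0 0 0 .
  . . 2 2 2 2 2 2 2 0 0 .
  . 2 2 2 2 2 . . . . 0 1
  . 2 2 . . . . . . . . .

Final: 0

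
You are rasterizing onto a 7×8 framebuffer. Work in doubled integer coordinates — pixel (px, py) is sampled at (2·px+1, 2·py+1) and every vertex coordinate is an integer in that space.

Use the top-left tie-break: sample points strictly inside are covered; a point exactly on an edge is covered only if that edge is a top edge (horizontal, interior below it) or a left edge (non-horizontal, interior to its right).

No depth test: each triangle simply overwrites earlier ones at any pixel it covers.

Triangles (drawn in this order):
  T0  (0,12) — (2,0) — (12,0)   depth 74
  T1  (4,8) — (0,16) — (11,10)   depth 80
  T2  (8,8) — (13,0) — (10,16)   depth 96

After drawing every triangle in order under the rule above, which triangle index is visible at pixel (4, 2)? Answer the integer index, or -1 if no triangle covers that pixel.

T0:
  2·area = 120
  edge (0, 12)→(2, 0): d=(2,-12) top-left  bias=+0
  edge (2, 0)→(12, 0): d=(10,0) top-left  bias=+0
  edge (12, 0)→(0, 12): d=(-12,12) right/bottom  bias=-1
    (1,0)@(3, 1): e=[14,10,96] → #
    (2,0)@(5, 1): e=[38,10,72] → #
    (3,0)@(7, 1): e=[62,10,48] → #
    (4,0)@(9, 1): e=[86,10,24] → #
    (5,0)@(11, 1): e=[110,10,0] → ·  [on edge]
    (1,1)@(3, 3): e=[18,30,72] → #
    (4,1)@(9, 3): e=[90,30,0] → ·  [on edge]
    (1,2)@(3, 5): e=[22,50,48] → #
    (3,2)@(7, 5): e=[70,50,0] → ·  [on edge]
    (0,3)@(1, 7): e=[2,70,48] → #
    (2,3)@(5, 7): e=[50,70,0] → ·  [on edge]
    (0,4)@(1, 9): e=[6,90,24] → #
    (1,4)@(3, 9): e=[30,90,0] → ·  [on edge]
    (0,5)@(1, 11): e=[10,110,0] → ·  [on edge]
  covered (12 px):
    · # # # # · ·
    · # # # · · ·
    · # # · · · ·
    # # · · · · ·
    # · · · · · ·
    · · · · · · ·
    · · · · · · ·
    · · · · · · ·
T1:
  2·area = 64  (B↔C swapped to make it positive)
  edge (4, 8)→(11, 10): d=(7,2) right/bottom  bias=-1
  edge (11, 10)→(0, 16): d=(-11,6) right/bottom  bias=-1
  edge (0, 16)→(4, 8): d=(4,-8) top-left  bias=+0
    (2,4)@(5, 9): e=[5,47,12] → #
    (3,4)@(7, 9): e=[1,35,28] → #
    (4,4)@(9, 9): e=[-3,23,44] → ·
    (1,5)@(3, 11): e=[23,37,4] → #
    (4,5)@(9, 11): e=[11,1,52] → #
    (5,5)@(11, 11): e=[7,-11,68] → ·
    (1,6)@(3, 13): e=[37,15,12] → #
    (3,6)@(7, 13): e=[29,-9,44] → ·
    (4,6)@(9, 13): e=[25,-21,60] → ·
    (0,7)@(1, 15): e=[55,5,4] → #
    (1,7)@(3, 15): e=[51,-7,20] → ·
    (2,7)@(5, 15): e=[47,-19,36] → ·
  covered (9 px):
    · · · · · · ·
    · · · · · · ·
    · · · · · · ·
    · · · · · · ·
    · · # # · · ·
    · # # # # · ·
    · # # · · · ·
    # · · · · · ·
T2:
  2·area = 56
  edge (8, 8)→(13, 0): d=(5,-8) top-left  bias=+0
  edge (13, 0)→(10, 16): d=(-3,16) right/bottom  bias=-1
  edge (10, 16)→(8, 8): d=(-2,-8) top-left  bias=+0
    (5,2)@(11, 5): e=[9,17,30] → #
    (6,2)@(13, 5): e=[25,-15,46] → ·
    (4,3)@(9, 7): e=[3,43,10] → #
    (6,3)@(13, 7): e=[35,-21,42] → ·
    (4,4)@(9, 9): e=[13,37,6] → #
    (6,4)@(13, 9): e=[45,-27,38] → ·
    (4,5)@(9, 11): e=[23,31,2] → #
    (5,5)@(11, 11): e=[39,-1,18] → ·
    (4,6)@(9, 13): e=[33,25,-2] → ·
  covered (6 px):
    · · · · · · ·
    · · · · · · ·
    · · · · · # ·
    · · · · # # ·
    · · · · # # ·
    · · · · # · ·
    · · · · · · ·
    · · · · · · ·

Z-buffer (winner per pixel, '.' = empty):
  . 0 0 0 0 . .
  . 0 0 0 . . .
  . 0 0 . . 2 .
  0 0 . . 2 2 .
  0 . 1 1 2 2 .
  . 1 1 1 2 . .
  . 1 1 . . . .
  1 . . . . . .

Result: -1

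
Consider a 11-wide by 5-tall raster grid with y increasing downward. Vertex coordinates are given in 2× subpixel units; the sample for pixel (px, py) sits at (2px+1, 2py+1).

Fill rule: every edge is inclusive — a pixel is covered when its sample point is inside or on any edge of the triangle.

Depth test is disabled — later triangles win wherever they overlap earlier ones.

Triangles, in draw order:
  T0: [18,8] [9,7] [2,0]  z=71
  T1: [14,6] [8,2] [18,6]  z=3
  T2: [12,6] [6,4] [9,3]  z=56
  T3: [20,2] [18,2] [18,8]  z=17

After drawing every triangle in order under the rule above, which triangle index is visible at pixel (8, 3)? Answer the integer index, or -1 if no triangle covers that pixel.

T0:
  2·area = 56
  edge (18, 8)→(9, 7): d=(-9,-1) inclusive
  edge (9, 7)→(2, 0): d=(-7,-7) inclusive
  edge (2, 0)→(18, 8): d=(16,8) inclusive
    (1,0)@(3, 1): e=[48,0,8] → █  [on edge]
    (2,0)@(5, 1): e=[50,14,-8] → ·
    (1,1)@(3, 3): e=[30,-14,40] → ·
    (2,1)@(5, 3): e=[32,0,24] → █  [on edge]
    (3,1)@(7, 3): e=[34,14,8] → █
    (4,1)@(9, 3): e=[36,28,-8] → ·
    (2,2)@(5, 5): e=[14,-14,56] → ·
    (3,2)@(7, 5): e=[16,0,40] → █  [on edge]
    (4,2)@(9, 5): e=[18,14,24] → █
    (5,2)@(11, 5): e=[20,28,8] → █
    (6,2)@(13, 5): e=[22,42,-8] → ·
    (3,3)@(7, 7): e=[-2,-14,72] → ·
    (4,3)@(9, 7): e=[0,0,56] → █  [on edge]
    (5,4)@(11, 9): e=[-16,0,72] → ·  [on edge]
  covered (10 px):
    · █ · · · · · · · · ·
    · · █ █ · · · · · · ·
    · · · █ █ █ · · · · ·
    · · · · █ █ █ █ · · ·
    · · · · · · · · · · ·
T1:
  2·area = 16
  edge (14, 6)→(8, 2): d=(-6,-4) inclusive
  edge (8, 2)→(18, 6): d=(10,4) inclusive
  edge (18, 6)→(14, 6): d=(-4,0) inclusive
    (6,2)@(13, 5): e=[2,10,4] → █
    (7,2)@(15, 5): e=[10,2,4] → █
    (8,2)@(17, 5): e=[18,-6,4] → ·
    (6,3)@(13, 7): e=[-10,30,-4] → ·
    (7,3)@(15, 7): e=[-2,22,-4] → ·
  covered (2 px):
    · · · · · · · · · · ·
    · · · · · · · · · · ·
    · · · · · · █ █ · · ·
    · · · · · · · · · · ·
    · · · · · · · · · · ·
T2:
  2·area = 12
  edge (12, 6)→(6, 4): d=(-6,-2) inclusive
  edge (6, 4)→(9, 3): d=(3,-1) inclusive
  edge (9, 3)→(12, 6): d=(3,3) inclusive
    (3,0)@(7, 1): e=[20,-8,0] → ·  [on edge]
    (7,0)@(15, 1): e=[36,0,-24] → ·  [on edge]
    (1,1)@(3, 3): e=[0,-6,18] → ·  [on edge]
    (4,1)@(9, 3): e=[12,0,0] → █  [on edge]
    (5,1)@(11, 3): e=[16,2,-6] → ·
    (1,2)@(3, 5): e=[-12,0,24] → ·  [on edge]
    (4,2)@(9, 5): e=[0,6,6] → █  [on edge]
    (5,2)@(11, 5): e=[4,8,0] → █  [on edge]
    (6,2)@(13, 5): e=[8,10,-6] → ·
    (4,3)@(9, 7): e=[-12,12,12] → ·
    (5,3)@(11, 7): e=[-8,14,6] → ·
    (6,3)@(13, 7): e=[-4,16,0] → ·  [on edge]
    (7,3)@(15, 7): e=[0,18,-6] → ·  [on edge]
    (7,4)@(15, 9): e=[-12,24,0] → ·  [on edge]
    (10,4)@(21, 9): e=[0,30,-18] → ·  [on edge]
  covered (3 px):
    · · · · · · · · · · ·
    · · · · █ · · · · · ·
    · · · · █ █ · · · · ·
    · · · · · · · · · · ·
    · · · · · · · · · · ·
T3:
  2·area = 12  (B↔C swapped to make it positive)
  edge (20, 2)→(18, 8): d=(-2,6) inclusive
  edge (18, 8)→(18, 2): d=(0,-6) inclusive
  edge (18, 2)→(20, 2): d=(2,0) inclusive
    (9,1)@(19, 3): e=[4,6,2] → █
    (10,1)@(21, 3): e=[-8,18,2] → ·
    (9,2)@(19, 5): e=[0,6,6] → █  [on edge]
    (10,2)@(21, 5): e=[-12,18,6] → ·
    (9,3)@(19, 7): e=[-4,6,10] → ·
  covered (2 px):
    · · · · · · · · · · ·
    · · · · · · · · · █ ·
    · · · · · · · · · █ ·
    · · · · · · · · · · ·
    · · · · · · · · · · ·

Z-buffer (winner per pixel, '.' = empty):
  . 0 . . . . . . . . .
  . . 0 0 2 . . . . 3 .
  . . . 0 2 2 1 1 . 3 .
  . . . . 0 0 0 0 . . .
  . . . . . . . . . . .

Answer: -1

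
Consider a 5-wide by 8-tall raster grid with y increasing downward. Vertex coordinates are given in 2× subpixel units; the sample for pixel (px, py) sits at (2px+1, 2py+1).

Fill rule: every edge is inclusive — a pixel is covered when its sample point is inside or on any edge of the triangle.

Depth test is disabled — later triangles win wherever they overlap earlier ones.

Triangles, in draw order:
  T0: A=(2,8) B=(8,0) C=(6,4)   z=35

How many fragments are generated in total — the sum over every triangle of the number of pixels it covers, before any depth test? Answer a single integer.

T0:
  2·area = 8
  edge (2, 8)→(8, 0): d=(6,-8) inclusive
  edge (8, 0)→(6, 4): d=(-2,4) inclusive
  edge (6, 4)→(2, 8): d=(-4,4) inclusive
    (4,0)@(9, 1): e=[14,-6,0] → .  [on edge]
    (3,1)@(7, 3): e=[10,-2,0] → .  [on edge]
    (2,2)@(5, 5): e=[6,2,0] → X  [on edge]
    (3,2)@(7, 5): e=[22,-6,-8] → .
    (1,3)@(3, 7): e=[2,6,0] → X  [on edge]
    (2,3)@(5, 7): e=[18,-2,-8] → .
    (0,4)@(1, 9): e=[-2,10,0] → .  [on edge]
    (1,4)@(3, 9): e=[14,2,-8] → .
  covered (2 px):
    . . . . .
    . . . . .
    . . X . .
    . X . . .
    . . . . .
    . . . . .
    . . . . .
    . . . . .

Final: 2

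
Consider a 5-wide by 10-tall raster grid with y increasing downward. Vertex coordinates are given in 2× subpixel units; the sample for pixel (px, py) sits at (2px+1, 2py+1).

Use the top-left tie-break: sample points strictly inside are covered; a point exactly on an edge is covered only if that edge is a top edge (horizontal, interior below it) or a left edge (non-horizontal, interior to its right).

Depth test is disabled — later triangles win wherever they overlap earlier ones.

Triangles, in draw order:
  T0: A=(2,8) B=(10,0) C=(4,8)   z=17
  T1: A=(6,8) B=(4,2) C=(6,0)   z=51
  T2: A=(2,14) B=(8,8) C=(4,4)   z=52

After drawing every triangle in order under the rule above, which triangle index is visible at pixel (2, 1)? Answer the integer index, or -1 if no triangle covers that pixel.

T0:
  2·area = 16
  edge (2, 8)→(10, 0): d=(8,-8) top-left  bias=+0
  edge (10, 0)→(4, 8): d=(-6,8) right/bottom  bias=-1
  edge (4, 8)→(2, 8): d=(-2,0) right/bottom  bias=-1
    (4,0)@(9, 1): e=[0,2,14] → #  [on edge]
    (3,1)@(7, 3): e=[0,6,10] → #  [on edge]
    (4,1)@(9, 3): e=[16,-10,10] → ·
    (2,2)@(5, 5): e=[0,10,6] → #  [on edge]
    (3,2)@(7, 5): e=[16,-6,6] → ·
    (1,3)@(3, 7): e=[0,14,2] → #  [on edge]
    (2,3)@(5, 7): e=[16,-2,2] → ·
    (0,4)@(1, 9): e=[0,18,-2] → ·  [on edge]
    (1,4)@(3, 9): e=[16,2,-2] → ·
  covered (4 px):
    · · · · #
    · · · # ·
    · · # · ·
    · # · · ·
    · · · · ·
    · · · · ·
    · · · · ·
    · · · · ·
    · · · · ·
    · · · · ·
T1:
  2·area = 16
  edge (6, 8)→(4, 2): d=(-2,-6) top-left  bias=+0
  edge (4, 2)→(6, 0): d=(2,-2) top-left  bias=+0
  edge (6, 0)→(6, 8): d=(0,8) right/bottom  bias=-1
    (2,0)@(5, 1): e=[8,0,8] → #  [on edge]
    (3,0)@(7, 1): e=[20,4,-8] → ·
    (1,1)@(3, 3): e=[-8,0,24] → ·  [on edge]
    (2,1)@(5, 3): e=[4,4,8] → #
    (3,1)@(7, 3): e=[16,8,-8] → ·
    (0,2)@(1, 5): e=[-24,0,40] → ·  [on edge]
    (2,2)@(5, 5): e=[0,8,8] → #  [on edge]
    (3,2)@(7, 5): e=[12,12,-8] → ·
    (2,3)@(5, 7): e=[-4,12,8] → ·
    (3,5)@(7, 11): e=[0,24,-8] → ·  [on edge]
    (4,8)@(9, 17): e=[0,40,-24] → ·  [on edge]
  covered (3 px):
    · · # · ·
    · · # · ·
    · · # · ·
    · · · · ·
    · · · · ·
    · · · · ·
    · · · · ·
    · · · · ·
    · · · · ·
    · · · · ·
T2:
  2·area = 48  (B↔C swapped to make it positive)
  edge (2, 14)→(4, 4): d=(2,-10) top-left  bias=+0
  edge (4, 4)→(8, 8): d=(4,4) right/bottom  bias=-1
  edge (8, 8)→(2, 14): d=(-6,6) right/bottom  bias=-1
    (0,0)@(1, 1): e=[-36,0,84] → ·  [on edge]
    (1,1)@(3, 3): e=[-12,0,60] → ·  [on edge]
    (2,2)@(5, 5): e=[12,0,36] → ·  [on edge]
    (2,3)@(5, 7): e=[16,8,24] → #
    (3,3)@(7, 7): e=[36,0,12] → ·  [on edge]
    (4,3)@(9, 7): e=[56,-8,0] → ·  [on edge]
    (1,4)@(3, 9): e=[0,24,24] → #  [on edge]
    (3,4)@(7, 9): e=[40,8,0] → ·  [on edge]
    (4,4)@(9, 9): e=[60,0,-12] → ·  [on edge]
    (1,5)@(3, 11): e=[4,32,12] → #
    (2,5)@(5, 11): e=[24,24,0] → ·  [on edge]
    (1,6)@(3, 13): e=[8,40,0] → ·  [on edge]
    (0,7)@(1, 15): e=[-8,56,0] → ·  [on edge]
    (0,9)@(1, 19): e=[0,72,-24] → ·  [on edge]
  covered (4 px):
    · · · · ·
    · · · · ·
    · · · · ·
    · · # · ·
    · # # · ·
    · # · · ·
    · · · · ·
    · · · · ·
    · · · · ·
    · · · · ·

Z-buffer (winner per pixel, '.' = empty):
  . . 1 . 0
  . . 1 0 .
  . . 1 . .
  . 0 2 . .
  . 2 2 . .
  . 2 . . .
  . . . . .
  . . . . .
  . . . . .
  . . . . .

Result: 1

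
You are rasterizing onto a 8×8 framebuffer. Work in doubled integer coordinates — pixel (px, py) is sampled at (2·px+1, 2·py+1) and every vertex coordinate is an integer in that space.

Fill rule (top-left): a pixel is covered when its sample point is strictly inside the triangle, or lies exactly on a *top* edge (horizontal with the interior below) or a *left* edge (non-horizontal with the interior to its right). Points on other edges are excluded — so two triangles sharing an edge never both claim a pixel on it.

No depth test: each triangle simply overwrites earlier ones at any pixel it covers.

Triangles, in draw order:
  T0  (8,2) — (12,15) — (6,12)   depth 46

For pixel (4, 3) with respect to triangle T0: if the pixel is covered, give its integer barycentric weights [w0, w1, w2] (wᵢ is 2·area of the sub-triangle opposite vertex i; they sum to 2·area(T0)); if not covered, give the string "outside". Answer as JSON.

T0:
  2·area = 66
  edge (8, 2)→(12, 15): d=(4,13) right/bottom  bias=-1
  edge (12, 15)→(6, 12): d=(-6,-3) top-left  bias=+0
  edge (6, 12)→(8, 2): d=(2,-10) top-left  bias=+0
    (3,3)@(7, 7): e=[33,33,0] → X  [on edge]
    (4,3)@(9, 7): e=[7,39,20] → X
    (5,3)@(11, 7): e=[-19,45,40] → .
    (3,4)@(7, 9): e=[41,21,4] → X
    (5,4)@(11, 9): e=[-11,33,44] → .
    (3,5)@(7, 11): e=[49,9,8] → X
    (5,5)@(11, 11): e=[-3,21,48] → .
    (3,6)@(7, 13): e=[57,-3,12] → .
    (4,6)@(9, 13): e=[31,3,32] → X
    (5,6)@(11, 13): e=[5,9,52] → X
    (6,6)@(13, 13): e=[-21,15,72] → .
    (4,7)@(9, 15): e=[39,-9,36] → .
  covered (8 px):
    . . . . . . . .
    . . . . . . . .
    . . . . . . . .
    . . . X X . . .
    . . . X X . . .
    . . . X X . . .
    . . . . X X . .
    . . . . . . . .

Final: [39,20,7]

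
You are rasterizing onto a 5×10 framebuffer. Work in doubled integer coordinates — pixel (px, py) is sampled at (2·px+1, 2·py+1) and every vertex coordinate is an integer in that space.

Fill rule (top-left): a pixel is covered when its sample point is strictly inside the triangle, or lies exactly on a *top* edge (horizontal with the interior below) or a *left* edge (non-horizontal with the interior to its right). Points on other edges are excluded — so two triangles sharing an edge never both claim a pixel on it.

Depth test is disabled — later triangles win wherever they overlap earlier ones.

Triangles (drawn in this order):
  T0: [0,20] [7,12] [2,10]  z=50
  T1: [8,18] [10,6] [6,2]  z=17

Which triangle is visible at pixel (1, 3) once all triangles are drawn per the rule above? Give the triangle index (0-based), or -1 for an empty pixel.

T0:
  2·area = 54  (B↔C swapped to make it positive)
  edge (0, 20)→(2, 10): d=(2,-10) top-left  bias=+0
  edge (2, 10)→(7, 12): d=(5,2) right/bottom  bias=-1
  edge (7, 12)→(0, 20): d=(-7,8) right/bottom  bias=-1
    (1,2)@(3, 5): e=[0,-27,81] → .  [on edge]
    (1,5)@(3, 11): e=[12,3,39] → X
    (2,5)@(5, 11): e=[32,-1,23] → .
    (1,6)@(3, 13): e=[16,13,25] → X
    (2,6)@(5, 13): e=[36,9,9] → X
    (3,6)@(7, 13): e=[56,5,-7] → .
    (0,7)@(1, 15): e=[0,27,27] → X  [on edge]
    (2,7)@(5, 15): e=[40,19,-5] → .
    (0,8)@(1, 17): e=[4,37,13] → X
    (1,8)@(3, 17): e=[24,33,-3] → .
    (0,9)@(1, 19): e=[8,47,-1] → .
  covered (6 px):
    . . . . .
    . . . . .
    . . . . .
    . . . . .
    . . . . .
    . X . . .
    . X X . .
    X X . . .
    X . . . .
    . . . . .
T1:
  2·area = 56  (B↔C swapped to make it positive)
  edge (8, 18)→(6, 2): d=(-2,-16) top-left  bias=+0
  edge (6, 2)→(10, 6): d=(4,4) right/bottom  bias=-1
  edge (10, 6)→(8, 18): d=(-2,12) right/bottom  bias=-1
    (2,0)@(5, 1): e=[-14,0,70] → .  [on edge]
    (3,1)@(7, 3): e=[14,0,42] → .  [on edge]
    (3,2)@(7, 5): e=[10,8,38] → X
    (4,2)@(9, 5): e=[42,0,14] → .  [on edge]
    (3,3)@(7, 7): e=[6,16,34] → X
    (4,3)@(9, 7): e=[38,8,10] → X
    (3,4)@(7, 9): e=[2,24,30] → X
    (3,5)@(7, 11): e=[-2,32,26] → .
    (4,5)@(9, 11): e=[30,24,2] → X
    (4,6)@(9, 13): e=[26,32,-2] → .
  covered (6 px):
    . . . . .
    . . . . .
    . . . X .
    . . . X X
    . . . X X
    . . . . X
    . . . . .
    . . . . .
    . . . . .
    . . . . .

Z-buffer (winner per pixel, '.' = empty):
  . . . . .
  . . . . .
  . . . 1 .
  . . . 1 1
  . . . 1 1
  . 0 . . 1
  . 0 0 . .
  0 0 . . .
  0 . . . .
  . . . . .

Result: -1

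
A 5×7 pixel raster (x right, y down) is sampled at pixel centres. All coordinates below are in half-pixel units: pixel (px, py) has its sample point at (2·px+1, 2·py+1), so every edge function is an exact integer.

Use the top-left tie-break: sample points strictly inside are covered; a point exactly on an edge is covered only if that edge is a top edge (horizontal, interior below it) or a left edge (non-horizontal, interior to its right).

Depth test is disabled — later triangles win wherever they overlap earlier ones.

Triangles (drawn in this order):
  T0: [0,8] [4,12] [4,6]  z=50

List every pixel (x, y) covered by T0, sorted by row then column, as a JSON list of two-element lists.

T0:
  2·area = 24  (B↔C swapped to make it positive)
  edge (0, 8)→(4, 6): d=(4,-2) top-left  bias=+0
  edge (4, 6)→(4, 12): d=(0,6) right/bottom  bias=-1
  edge (4, 12)→(0, 8): d=(-4,-4) top-left  bias=+0
    (1,3)@(3, 7): e=[2,6,16] → X
    (2,3)@(5, 7): e=[6,-6,24] → .
    (0,4)@(1, 9): e=[6,18,0] → X  [on edge]
    (2,4)@(5, 9): e=[14,-6,16] → .
    (0,5)@(1, 11): e=[14,18,-8] → .
    (1,5)@(3, 11): e=[18,6,0] → X  [on edge]
    (2,5)@(5, 11): e=[22,-6,8] → .
    (1,6)@(3, 13): e=[26,6,-8] → .
    (2,6)@(5, 13): e=[30,-6,0] → .  [on edge]
  covered (4 px):
    . . . . .
    . . . . .
    . . . . .
    . X . . .
    X X . . .
    . X . . .
    . . . . .

Result: [[1,3],[0,4],[1,4],[1,5]]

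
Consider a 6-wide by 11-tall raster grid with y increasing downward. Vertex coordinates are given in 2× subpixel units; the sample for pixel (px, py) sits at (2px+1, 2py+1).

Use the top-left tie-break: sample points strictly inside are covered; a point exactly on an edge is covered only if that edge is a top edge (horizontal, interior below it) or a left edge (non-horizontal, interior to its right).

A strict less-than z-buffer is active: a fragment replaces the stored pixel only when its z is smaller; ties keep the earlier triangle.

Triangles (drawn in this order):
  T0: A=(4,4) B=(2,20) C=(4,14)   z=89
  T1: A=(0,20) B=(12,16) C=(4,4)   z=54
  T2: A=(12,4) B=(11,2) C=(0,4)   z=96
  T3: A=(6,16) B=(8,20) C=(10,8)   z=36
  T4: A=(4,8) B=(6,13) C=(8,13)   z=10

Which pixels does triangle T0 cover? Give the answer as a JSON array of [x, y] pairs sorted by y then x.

T0:
  2·area = 20  (B↔C swapped to make it positive)
  edge (4, 4)→(4, 14): d=(0,10) right/bottom  bias=-1
  edge (4, 14)→(2, 20): d=(-2,6) right/bottom  bias=-1
  edge (2, 20)→(4, 4): d=(2,-16) top-left  bias=+0
    (3,2)@(7, 5): e=[-30,0,50] → ·  [on edge]
    (2,5)@(5, 11): e=[-10,0,30] → ·  [on edge]
    (1,6)@(3, 13): e=[10,8,2] → #
    (2,6)@(5, 13): e=[-10,-4,34] → ·
    (1,7)@(3, 15): e=[10,4,6] → #
    (2,7)@(5, 15): e=[-10,-8,38] → ·
    (1,8)@(3, 17): e=[10,0,10] → ·  [on edge]
  covered (2 px):
    · · · · · ·
    · · · · · ·
    · · · · · ·
    · · · · · ·
    · · · · · ·
    · · · · · ·
    · # · · · ·
    · # · · · ·
    · · · · · ·
    · · · · · ·
    · · · · · ·
T1:
  2·area = 176  (B↔C swapped to make it positive)
  edge (0, 20)→(4, 4): d=(4,-16) top-left  bias=+0
  edge (4, 4)→(12, 16): d=(8,12) right/bottom  bias=-1
  edge (12, 16)→(0, 20): d=(-12,4) right/bottom  bias=-1
    (2,3)@(5, 7): e=[28,12,136] → #
    (3,3)@(7, 7): e=[60,-12,128] → ·
    (1,4)@(3, 9): e=[4,52,120] → #
    (3,4)@(7, 9): e=[68,4,104] → #
    (4,4)@(9, 9): e=[100,-20,96] → ·
    (1,5)@(3, 11): e=[12,68,96] → #
    (4,5)@(9, 11): e=[108,-4,72] → ·
    (1,6)@(3, 13): e=[20,84,72] → #
    (4,6)@(9, 13): e=[116,12,48] → #
    (5,6)@(11, 13): e=[148,-12,40] → ·
    (1,7)@(3, 15): e=[28,100,48] → #
    (5,7)@(11, 15): e=[156,4,16] → #
    (4,8)@(9, 17): e=[132,44,0] → ·  [on edge]
    (1,9)@(3, 19): e=[44,132,0] → ·  [on edge]
  covered (21 px):
    · · · · · ·
    · · · · · ·
    · · · · · ·
    · · # · · ·
    · # # # · ·
    · # # # · ·
    · # # # # ·
    · # # # # #
    # # # # · ·
    # · · · · ·
    · · · · · ·
T2:
  2·area = 24  (B↔C swapped to make it positive)
  edge (12, 4)→(0, 4): d=(-12,0) right/bottom  bias=-1
  edge (0, 4)→(11, 2): d=(11,-2) top-left  bias=+0
  edge (11, 2)→(12, 4): d=(1,2) right/bottom  bias=-1
    (3,1)@(7, 3): e=[12,3,9] → #
    (4,1)@(9, 3): e=[12,7,5] → #
    (5,1)@(11, 3): e=[12,11,1] → #
    (3,2)@(7, 5): e=[-12,25,11] → ·
    (4,2)@(9, 5): e=[-12,29,7] → ·
    (5,2)@(11, 5): e=[-12,33,3] → ·
  covered (3 px):
    · · · · · ·
    · · · # # #
    · · · · · ·
    · · · · · ·
    · · · · · ·
    · · · · · ·
    · · · · · ·
    · · · · · ·
    · · · · · ·
    · · · · · ·
    · · · · · ·
T3:
  2·area = 32  (B↔C swapped to make it positive)
  edge (6, 16)→(10, 8): d=(4,-8) top-left  bias=+0
  edge (10, 8)→(8, 20): d=(-2,12) right/bottom  bias=-1
  edge (8, 20)→(6, 16): d=(-2,-4) top-left  bias=+0
    (4,5)@(9, 11): e=[4,6,22] → #
    (5,5)@(11, 11): e=[20,-18,30] → ·
    (4,6)@(9, 13): e=[12,2,18] → #
    (5,6)@(11, 13): e=[28,-22,26] → ·
    (3,7)@(7, 15): e=[4,22,6] → #
    (4,7)@(9, 15): e=[20,-2,14] → ·
    (3,8)@(7, 17): e=[12,18,2] → #
    (4,8)@(9, 17): e=[28,-6,10] → ·
    (3,9)@(7, 19): e=[20,14,-2] → ·
  covered (4 px):
    · · · · · ·
    · · · · · ·
    · · · · · ·
    · · · · · ·
    · · · · · ·
    · · · · # ·
    · · · · # ·
    · · · # · ·
    · · · # · ·
    · · · · · ·
    · · · · · ·
T4:
  2·area = 10  (B↔C swapped to make it positive)
  edge (4, 8)→(8, 13): d=(4,5) right/bottom  bias=-1
  edge (8, 13)→(6, 13): d=(-2,0) right/bottom  bias=-1
  edge (6, 13)→(4, 8): d=(-2,-5) top-left  bias=+0
    (0,6)@(1, 13): e=[35,0,-25] → ·  [on edge]
    (1,6)@(3, 13): e=[25,0,-15] → ·  [on edge]
    (2,6)@(5, 13): e=[15,0,-5] → ·  [on edge]
    (3,6)@(7, 13): e=[5,0,5] → ·  [on edge]
    (4,6)@(9, 13): e=[-5,0,15] → ·  [on edge]
    (5,6)@(11, 13): e=[-15,0,25] → ·  [on edge]
  covered (0 px):
    · · · · · ·
    · · · · · ·
    · · · · · ·
    · · · · · ·
    · · · · · ·
    · · · · · ·
    · · · · · ·
    · · · · · ·
    · · · · · ·
    · · · · · ·
    · · · · · ·

Final: [[1,6],[1,7]]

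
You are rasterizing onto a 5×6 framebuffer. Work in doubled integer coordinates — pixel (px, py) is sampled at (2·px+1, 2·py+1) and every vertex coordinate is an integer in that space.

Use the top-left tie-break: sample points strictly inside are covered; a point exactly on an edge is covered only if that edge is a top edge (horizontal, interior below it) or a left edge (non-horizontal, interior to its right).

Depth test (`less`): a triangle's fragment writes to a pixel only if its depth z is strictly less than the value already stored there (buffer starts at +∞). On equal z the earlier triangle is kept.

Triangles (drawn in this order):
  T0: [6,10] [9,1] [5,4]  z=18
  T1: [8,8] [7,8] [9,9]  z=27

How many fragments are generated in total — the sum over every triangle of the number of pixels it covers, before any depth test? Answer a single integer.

T0:
  2·area = 27  (B↔C swapped to make it positive)
  edge (6, 10)→(5, 4): d=(-1,-6) top-left  bias=+0
  edge (5, 4)→(9, 1): d=(4,-3) top-left  bias=+0
  edge (9, 1)→(6, 10): d=(-3,9) right/bottom  bias=-1
    (4,0)@(9, 1): e=[27,0,0] → .  [on edge]
    (3,1)@(7, 3): e=[13,2,12] → X
    (4,1)@(9, 3): e=[25,8,-6] → .
    (3,2)@(7, 5): e=[11,10,6] → X
    (4,2)@(9, 5): e=[23,16,-12] → .
    (0,3)@(1, 7): e=[-27,0,54] → .  [on edge]
    (3,3)@(7, 7): e=[9,18,0] → .  [on edge]
  covered (2 px):
    . . . . .
    . . . X .
    . . . X .
    . . . . .
    . . . . .
    . . . . .
T1:
  2·area = 1  (B↔C swapped to make it positive)
  edge (8, 8)→(9, 9): d=(1,1) right/bottom  bias=-1
  edge (9, 9)→(7, 8): d=(-2,-1) top-left  bias=+0
  edge (7, 8)→(8, 8): d=(1,0) top-left  bias=+0
    (0,0)@(1, 1): e=[0,8,-7] → .  [on edge]
    (1,1)@(3, 3): e=[0,6,-5] → .  [on edge]
    (0,2)@(1, 5): e=[4,0,-3] → .  [on edge]
    (2,2)@(5, 5): e=[0,4,-3] → .  [on edge]
    (2,3)@(5, 7): e=[2,0,-1] → .  [on edge]
    (3,3)@(7, 7): e=[0,2,-1] → .  [on edge]
    (4,4)@(9, 9): e=[0,0,1] → .  [on edge]
  covered (0 px):
    . . . . .
    . . . . .
    . . . . .
    . . . . .
    . . . . .
    . . . . .

Answer: 2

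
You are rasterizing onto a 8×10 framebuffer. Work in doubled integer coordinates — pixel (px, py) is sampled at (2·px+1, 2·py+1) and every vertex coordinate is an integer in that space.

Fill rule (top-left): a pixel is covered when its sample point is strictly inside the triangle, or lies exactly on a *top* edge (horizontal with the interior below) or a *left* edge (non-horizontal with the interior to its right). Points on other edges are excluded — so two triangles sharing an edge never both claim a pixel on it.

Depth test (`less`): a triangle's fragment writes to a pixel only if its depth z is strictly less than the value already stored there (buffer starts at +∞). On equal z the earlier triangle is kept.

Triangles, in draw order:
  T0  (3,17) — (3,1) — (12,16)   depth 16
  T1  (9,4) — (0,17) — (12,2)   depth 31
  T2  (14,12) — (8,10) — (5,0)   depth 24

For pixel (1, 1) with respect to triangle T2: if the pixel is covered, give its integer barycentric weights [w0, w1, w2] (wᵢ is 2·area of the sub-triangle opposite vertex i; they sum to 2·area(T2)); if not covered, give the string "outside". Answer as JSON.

T0:
  2·area = 144
  edge (3, 17)→(3, 1): d=(0,-16) top-left  bias=+0
  edge (3, 1)→(12, 16): d=(9,15) right/bottom  bias=-1
  edge (12, 16)→(3, 17): d=(-9,1) right/bottom  bias=-1
    (1,0)@(3, 1): e=[0,0,144] → ·  [on edge]
    (1,1)@(3, 3): e=[0,18,126] → █  [on edge]
    (2,1)@(5, 3): e=[32,-12,124] → ·
    (1,2)@(3, 5): e=[0,36,108] → █  [on edge]
    (2,2)@(5, 5): e=[32,6,106] → █
    (3,2)@(7, 5): e=[64,-24,104] → ·
    (1,3)@(3, 7): e=[0,54,90] → █  [on edge]
    (3,3)@(7, 7): e=[64,-6,86] → ·
    (1,4)@(3, 9): e=[0,72,72] → █  [on edge]
    (3,4)@(7, 9): e=[64,12,68] → █
    (4,4)@(9, 9): e=[96,-18,66] → ·
    (1,5)@(3, 11): e=[0,90,54] → █  [on edge]
    (4,5)@(9, 11): e=[96,0,48] → ·  [on edge]
    (1,6)@(3, 13): e=[0,108,36] → █  [on edge]
    (1,7)@(3, 15): e=[0,126,18] → █  [on edge]
    (1,8)@(3, 17): e=[0,144,0] → ·  [on edge]
    (1,9)@(3, 19): e=[0,162,-18] → ·  [on edge]
  covered (20 px):
    · · · · · · · ·
    · █ · · · · · ·
    · █ █ · · · · ·
    · █ █ · · · · ·
    · █ █ █ · · · ·
    · █ █ █ · · · ·
    · █ █ █ █ · · ·
    · █ █ █ █ █ · ·
    · · · · · · · ·
    · · · · · · · ·
T1:
  2·area = 21  (B↔C swapped to make it positive)
  edge (9, 4)→(12, 2): d=(3,-2) top-left  bias=+0
  edge (12, 2)→(0, 17): d=(-12,15) right/bottom  bias=-1
  edge (0, 17)→(9, 4): d=(9,-13) top-left  bias=+0
    (5,1)@(11, 3): e=[1,3,17] → █
    (6,1)@(13, 3): e=[5,-27,43] → ·
    (4,2)@(9, 5): e=[3,9,9] → █
    (5,2)@(11, 5): e=[7,-21,35] → ·
    (3,3)@(7, 7): e=[5,15,1] → █
    (4,3)@(9, 7): e=[9,-15,27] → ·
    (3,4)@(7, 9): e=[11,-9,19] → ·
    (1,6)@(3, 13): e=[15,3,3] → █
    (2,6)@(5, 13): e=[19,-27,29] → ·
    (1,7)@(3, 15): e=[21,-21,21] → ·
  covered (4 px):
    · · · · · · · ·
    · · · · · █ · ·
    · · · · █ · · ·
    · · · █ · · · ·
    · · · · · · · ·
    · · · · · · · ·
    · █ · · · · · ·
    · · · · · · · ·
    · · · · · · · ·
    · · · · · · · ·
T2:
  2·area = 54
  edge (14, 12)→(8, 10): d=(-6,-2) top-left  bias=+0
  edge (8, 10)→(5, 0): d=(-3,-10) top-left  bias=+0
  edge (5, 0)→(14, 12): d=(9,12) right/bottom  bias=-1
    (3,1)@(7, 3): e=[40,11,3] → █
    (4,1)@(9, 3): e=[44,31,-21] → ·
    (3,2)@(7, 5): e=[28,5,21] → █
    (4,2)@(9, 5): e=[32,25,-3] → ·
    (3,3)@(7, 7): e=[16,-1,39] → ·
    (4,3)@(9, 7): e=[20,19,15] → █
    (5,3)@(11, 7): e=[24,39,-9] → ·
    (2,4)@(5, 9): e=[0,-27,81] → ·  [on edge]
    (4,4)@(9, 9): e=[8,13,33] → █
    (5,4)@(11, 9): e=[12,33,9] → █
    (6,4)@(13, 9): e=[16,53,-15] → ·
    (4,5)@(9, 11): e=[-4,7,51] → ·
    (5,5)@(11, 11): e=[0,27,27] → █  [on edge]
  covered (7 px):
    · · · · · · · ·
    · · · █ · · · ·
    · · · █ · · · ·
    · · · · █ · · ·
    · · · · █ █ · ·
    · · · · · █ █ ·
    · · · · · · · ·
    · · · · · · · ·
    · · · · · · · ·
    · · · · · · · ·

Final: "outside"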